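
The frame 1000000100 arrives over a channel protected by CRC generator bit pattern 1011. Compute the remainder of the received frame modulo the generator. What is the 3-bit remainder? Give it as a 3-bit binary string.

000

Modulo-2 division of 1000000100 by 1011:
  pos 0: 1000 XOR 1011 = 0011
  pos 2: 1100 XOR 1011 = 0111
  pos 3: 1110 XOR 1011 = 0101
  pos 4: 1011 XOR 1011 = 0000
Remainder = 000 (zero — the frame passes the CRC check).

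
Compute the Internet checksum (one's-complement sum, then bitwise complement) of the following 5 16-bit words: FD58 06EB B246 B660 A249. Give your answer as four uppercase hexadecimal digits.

F0CA

One's-complement addition (fold any carry out of bit 15 back into bit 0):
  0xFD58 + 0x06EB = 0x10443 → wrap carry → 0x0444
  0x0444 + 0xB246 = 0x0B68A
  0xB68A + 0xB660 = 0x16CEA → wrap carry → 0x6CEB
  0x6CEB + 0xA249 = 0x10F34 → wrap carry → 0x0F35
One's-complement sum = 0x0F35.
Checksum = ~0x0F35 & 0xFFFF = 0xF0CA.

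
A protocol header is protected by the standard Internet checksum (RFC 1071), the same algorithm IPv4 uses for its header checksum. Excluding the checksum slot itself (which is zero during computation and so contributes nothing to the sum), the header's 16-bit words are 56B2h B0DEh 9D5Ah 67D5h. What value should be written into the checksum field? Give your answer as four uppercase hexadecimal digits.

F33E

One's-complement addition (fold any carry out of bit 15 back into bit 0):
  0x56B2 + 0xB0DE = 0x10790 → wrap carry → 0x0791
  0x0791 + 0x9D5A = 0x0A4EB
  0xA4EB + 0x67D5 = 0x10CC0 → wrap carry → 0x0CC1
One's-complement sum = 0x0CC1.
Checksum = ~0x0CC1 & 0xFFFF = 0xF33E.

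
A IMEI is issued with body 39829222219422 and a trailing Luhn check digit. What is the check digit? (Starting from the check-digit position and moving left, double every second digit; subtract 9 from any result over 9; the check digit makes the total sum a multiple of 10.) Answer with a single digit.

0

Partial digits right→left: 2 2 4 9 1 2 2 2 2 9 2 8 9 3
Double every second digit counting from the check-digit position (so the 1st, 3rd, 5th, ... of the partial from the right).
  doubled (with −9 where >9): 4 8 2 4 4 4 9 → sum 35
  kept as-is: 2 9 2 2 9 8 3 → sum 35
Total = 35 + 35 = 70.
Check digit = (10 − (70 mod 10)) mod 10 = 0.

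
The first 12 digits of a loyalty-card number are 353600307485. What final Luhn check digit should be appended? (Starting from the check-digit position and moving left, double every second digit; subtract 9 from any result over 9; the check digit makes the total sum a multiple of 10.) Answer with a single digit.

3

Partial digits right→left: 5 8 4 7 0 3 0 0 6 3 5 3
Double every second digit counting from the check-digit position (so the 1st, 3rd, 5th, ... of the partial from the right).
  doubled (with −9 where >9): 1 8 0 0 3 1 → sum 13
  kept as-is: 8 7 3 0 3 3 → sum 24
Total = 13 + 24 = 37.
Check digit = (10 − (37 mod 10)) mod 10 = 3.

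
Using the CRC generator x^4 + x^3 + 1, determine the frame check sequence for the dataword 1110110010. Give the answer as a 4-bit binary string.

Append 4 zeros: 11101100100000. Divide by 11001 (XOR where the leading bit is 1):
  pos 0: 11101 XOR 11001 = 00100
  pos 2: 10010 XOR 11001 = 01011
  pos 3: 10110 XOR 11001 = 01111
  pos 4: 11111 XOR 11001 = 00110
  pos 6: 11000 XOR 11001 = 00001
Remainder (last 4 bits) = 1000. This is the CRC / FCS.

1000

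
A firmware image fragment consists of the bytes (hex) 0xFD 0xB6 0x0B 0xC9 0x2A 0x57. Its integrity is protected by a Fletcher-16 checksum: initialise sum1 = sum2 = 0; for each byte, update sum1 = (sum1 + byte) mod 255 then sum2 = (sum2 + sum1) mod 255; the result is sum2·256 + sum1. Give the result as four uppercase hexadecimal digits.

Running sums (mod 255):
  after byte 0 (0xFD): sum1=253, sum2=253
  after byte 1 (0xB6): sum1=180, sum2=178
  after byte 2 (0x0B): sum1=191, sum2=114
  after byte 3 (0xC9): sum1=137, sum2=251
  after byte 4 (0x2A): sum1=179, sum2=175
  after byte 5 (0x57): sum1=11, sum2=186
Checksum = sum2·256 + sum1 = 186·256 + 11 = 47627 = 0xBA0B.

BA0B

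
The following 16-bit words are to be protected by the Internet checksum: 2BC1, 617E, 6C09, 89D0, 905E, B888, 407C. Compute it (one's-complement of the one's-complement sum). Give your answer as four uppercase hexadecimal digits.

One's-complement addition (fold any carry out of bit 15 back into bit 0):
  0x2BC1 + 0x617E = 0x08D3F
  0x8D3F + 0x6C09 = 0x0F948
  0xF948 + 0x89D0 = 0x18318 → wrap carry → 0x8319
  0x8319 + 0x905E = 0x11377 → wrap carry → 0x1378
  0x1378 + 0xB888 = 0x0CC00
  0xCC00 + 0x407C = 0x10C7C → wrap carry → 0x0C7D
One's-complement sum = 0x0C7D.
Checksum = ~0x0C7D & 0xFFFF = 0xF382.

F382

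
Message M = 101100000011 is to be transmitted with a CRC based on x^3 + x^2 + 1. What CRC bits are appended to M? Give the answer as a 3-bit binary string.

Append 3 zeros: 101100000011000. Divide by 1101 (XOR where the leading bit is 1):
  pos 0: 1011 XOR 1101 = 0110
  pos 1: 1100 XOR 1101 = 0001
  pos 4: 1000 XOR 1101 = 0101
  pos 5: 1010 XOR 1101 = 0111
  pos 6: 1110 XOR 1101 = 0011
  pos 8: 1111 XOR 1101 = 0010
  pos 10: 1000 XOR 1101 = 0101
  pos 11: 1010 XOR 1101 = 0111
Remainder (last 3 bits) = 111. This is the CRC / FCS.

111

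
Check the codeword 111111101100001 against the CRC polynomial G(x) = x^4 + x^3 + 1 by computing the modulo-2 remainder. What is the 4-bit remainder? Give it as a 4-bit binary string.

0000

Modulo-2 division of 111111101100001 by 11001:
  pos 0: 11111 XOR 11001 = 00110
  pos 2: 11011 XOR 11001 = 00010
  pos 5: 10011 XOR 11001 = 01010
  pos 6: 10100 XOR 11001 = 01101
  pos 7: 11010 XOR 11001 = 00011
  pos 10: 11001 XOR 11001 = 00000
Remainder = 0000 (zero — the frame passes the CRC check).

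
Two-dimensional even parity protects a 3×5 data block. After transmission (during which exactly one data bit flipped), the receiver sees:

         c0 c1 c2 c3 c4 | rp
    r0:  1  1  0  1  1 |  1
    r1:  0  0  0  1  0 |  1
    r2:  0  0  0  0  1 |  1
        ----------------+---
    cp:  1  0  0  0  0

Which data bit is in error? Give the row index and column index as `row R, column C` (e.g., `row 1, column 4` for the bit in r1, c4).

Recompute each row's even parity and compare to rp:
  r0: data parity 0, sent rp 1 → mismatch
  r1: data parity 1, sent rp 1 → ok
  r2: data parity 1, sent rp 1 → ok
Recompute each column's even parity and compare to cp:
  c0: data parity 1, sent cp 1 → ok
  c1: data parity 1, sent cp 0 → mismatch
  c2: data parity 0, sent cp 0 → ok
  c3: data parity 0, sent cp 0 → ok
  c4: data parity 0, sent cp 0 → ok
Exactly one row (r0) and one column (c1) fail → the flipped bit is at their intersection.

row 0, column 1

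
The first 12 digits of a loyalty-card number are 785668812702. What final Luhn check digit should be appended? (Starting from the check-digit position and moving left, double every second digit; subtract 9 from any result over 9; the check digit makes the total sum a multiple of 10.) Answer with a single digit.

4

Partial digits right→left: 2 0 7 2 1 8 8 6 6 5 8 7
Double every second digit counting from the check-digit position (so the 1st, 3rd, 5th, ... of the partial from the right).
  doubled (with −9 where >9): 4 5 2 7 3 7 → sum 28
  kept as-is: 0 2 8 6 5 7 → sum 28
Total = 28 + 28 = 56.
Check digit = (10 − (56 mod 10)) mod 10 = 4.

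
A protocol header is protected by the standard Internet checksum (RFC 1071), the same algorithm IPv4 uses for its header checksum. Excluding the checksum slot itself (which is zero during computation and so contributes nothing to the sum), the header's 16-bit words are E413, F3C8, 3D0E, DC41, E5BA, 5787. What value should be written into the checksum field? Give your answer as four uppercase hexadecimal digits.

One's-complement addition (fold any carry out of bit 15 back into bit 0):
  0xE413 + 0xF3C8 = 0x1D7DB → wrap carry → 0xD7DC
  0xD7DC + 0x3D0E = 0x114EA → wrap carry → 0x14EB
  0x14EB + 0xDC41 = 0x0F12C
  0xF12C + 0xE5BA = 0x1D6E6 → wrap carry → 0xD6E7
  0xD6E7 + 0x5787 = 0x12E6E → wrap carry → 0x2E6F
One's-complement sum = 0x2E6F.
Checksum = ~0x2E6F & 0xFFFF = 0xD190.

D190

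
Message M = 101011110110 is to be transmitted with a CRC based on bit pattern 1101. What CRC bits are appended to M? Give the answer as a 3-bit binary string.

Append 3 zeros: 101011110110000. Divide by 1101 (XOR where the leading bit is 1):
  pos 0: 1010 XOR 1101 = 0111
  pos 1: 1111 XOR 1101 = 0010
  pos 3: 1011 XOR 1101 = 0110
  pos 4: 1101 XOR 1101 = 0000
  pos 9: 1100 XOR 1101 = 0001
Remainder (last 3 bits) = 100. This is the CRC / FCS.

100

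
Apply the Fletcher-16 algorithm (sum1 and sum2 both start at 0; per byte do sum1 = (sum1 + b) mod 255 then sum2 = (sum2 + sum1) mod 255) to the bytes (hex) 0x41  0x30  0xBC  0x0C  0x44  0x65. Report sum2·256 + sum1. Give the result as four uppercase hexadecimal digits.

7DE3

Running sums (mod 255):
  after byte 0 (0x41): sum1=65, sum2=65
  after byte 1 (0x30): sum1=113, sum2=178
  after byte 2 (0xBC): sum1=46, sum2=224
  after byte 3 (0x0C): sum1=58, sum2=27
  after byte 4 (0x44): sum1=126, sum2=153
  after byte 5 (0x65): sum1=227, sum2=125
Checksum = sum2·256 + sum1 = 125·256 + 227 = 32227 = 0x7DE3.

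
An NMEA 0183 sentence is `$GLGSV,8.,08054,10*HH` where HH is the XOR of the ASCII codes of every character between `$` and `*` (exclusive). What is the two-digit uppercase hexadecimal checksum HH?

4B

XOR the ASCII codes of the payload characters:
  'G' = 0x47 → acc = 0x47
  'L' = 0x4C → acc = 0x0B
  'G' = 0x47 → acc = 0x4C
  'S' = 0x53 → acc = 0x1F
  'V' = 0x56 → acc = 0x49
  ',' = 0x2C → acc = 0x65
  '8' = 0x38 → acc = 0x5D
  '.' = 0x2E → acc = 0x73
  ',' = 0x2C → acc = 0x5F
  '0' = 0x30 → acc = 0x6F
  '8' = 0x38 → acc = 0x57
  '0' = 0x30 → acc = 0x67
  '5' = 0x35 → acc = 0x52
  '4' = 0x34 → acc = 0x66
  ',' = 0x2C → acc = 0x4A
  '1' = 0x31 → acc = 0x7B
  '0' = 0x30 → acc = 0x4B
Checksum = 0x4B.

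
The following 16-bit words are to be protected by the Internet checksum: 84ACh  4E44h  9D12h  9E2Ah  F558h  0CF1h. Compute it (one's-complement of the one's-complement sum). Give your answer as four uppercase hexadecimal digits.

EF87

One's-complement addition (fold any carry out of bit 15 back into bit 0):
  0x84AC + 0x4E44 = 0x0D2F0
  0xD2F0 + 0x9D12 = 0x17002 → wrap carry → 0x7003
  0x7003 + 0x9E2A = 0x10E2D → wrap carry → 0x0E2E
  0x0E2E + 0xF558 = 0x10386 → wrap carry → 0x0387
  0x0387 + 0x0CF1 = 0x01078
One's-complement sum = 0x1078.
Checksum = ~0x1078 & 0xFFFF = 0xEF87.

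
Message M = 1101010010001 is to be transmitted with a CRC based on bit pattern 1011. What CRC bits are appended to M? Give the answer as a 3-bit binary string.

Append 3 zeros: 1101010010001000. Divide by 1011 (XOR where the leading bit is 1):
  pos 0: 1101 XOR 1011 = 0110
  pos 1: 1100 XOR 1011 = 0111
  pos 2: 1111 XOR 1011 = 0100
  pos 3: 1000 XOR 1011 = 0011
  pos 5: 1101 XOR 1011 = 0110
  pos 6: 1100 XOR 1011 = 0111
  pos 7: 1110 XOR 1011 = 0101
  pos 8: 1010 XOR 1011 = 0001
  pos 11: 1100 XOR 1011 = 0111
  pos 12: 1110 XOR 1011 = 0101
Remainder (last 3 bits) = 101. This is the CRC / FCS.

101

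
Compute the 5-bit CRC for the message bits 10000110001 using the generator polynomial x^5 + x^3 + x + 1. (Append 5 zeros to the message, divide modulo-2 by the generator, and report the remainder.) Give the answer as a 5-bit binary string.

Append 5 zeros: 1000011000100000. Divide by 101011 (XOR where the leading bit is 1):
  pos 0: 100001 XOR 101011 = 001010
  pos 2: 101010 XOR 101011 = 000001
  pos 7: 100100 XOR 101011 = 001111
  pos 9: 111100 XOR 101011 = 010111
  pos 10: 101110 XOR 101011 = 000101
Remainder (last 5 bits) = 00101. This is the CRC / FCS.

00101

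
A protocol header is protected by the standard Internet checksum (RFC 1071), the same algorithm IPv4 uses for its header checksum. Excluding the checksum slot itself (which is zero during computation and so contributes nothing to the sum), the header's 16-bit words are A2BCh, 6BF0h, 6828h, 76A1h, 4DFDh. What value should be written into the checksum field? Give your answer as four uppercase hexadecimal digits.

One's-complement addition (fold any carry out of bit 15 back into bit 0):
  0xA2BC + 0x6BF0 = 0x10EAC → wrap carry → 0x0EAD
  0x0EAD + 0x6828 = 0x076D5
  0x76D5 + 0x76A1 = 0x0ED76
  0xED76 + 0x4DFD = 0x13B73 → wrap carry → 0x3B74
One's-complement sum = 0x3B74.
Checksum = ~0x3B74 & 0xFFFF = 0xC48B.

C48B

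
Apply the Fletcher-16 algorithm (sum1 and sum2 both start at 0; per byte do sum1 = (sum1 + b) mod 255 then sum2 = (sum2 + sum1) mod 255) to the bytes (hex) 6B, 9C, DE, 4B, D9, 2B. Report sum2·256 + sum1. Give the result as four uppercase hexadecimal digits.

CF37

Running sums (mod 255):
  after byte 0 (6B): sum1=107, sum2=107
  after byte 1 (9C): sum1=8, sum2=115
  after byte 2 (DE): sum1=230, sum2=90
  after byte 3 (4B): sum1=50, sum2=140
  after byte 4 (D9): sum1=12, sum2=152
  after byte 5 (2B): sum1=55, sum2=207
Checksum = sum2·256 + sum1 = 207·256 + 55 = 53047 = 0xCF37.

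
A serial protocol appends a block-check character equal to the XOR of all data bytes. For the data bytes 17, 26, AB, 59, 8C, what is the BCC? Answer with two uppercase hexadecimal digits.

4F

XOR the bytes together:
  start with 0x17
  0x17 ⊕ 0x26 = 0x31
  0x31 ⊕ 0xAB = 0x9A
  0x9A ⊕ 0x59 = 0xC3
  0xC3 ⊕ 0x8C = 0x4F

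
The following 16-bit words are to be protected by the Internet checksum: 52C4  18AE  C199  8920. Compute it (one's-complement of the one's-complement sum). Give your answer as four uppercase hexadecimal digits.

One's-complement addition (fold any carry out of bit 15 back into bit 0):
  0x52C4 + 0x18AE = 0x06B72
  0x6B72 + 0xC199 = 0x12D0B → wrap carry → 0x2D0C
  0x2D0C + 0x8920 = 0x0B62C
One's-complement sum = 0xB62C.
Checksum = ~0xB62C & 0xFFFF = 0x49D3.

49D3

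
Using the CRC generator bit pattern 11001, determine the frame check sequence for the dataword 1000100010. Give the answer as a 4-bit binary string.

1000

Append 4 zeros: 10001000100000. Divide by 11001 (XOR where the leading bit is 1):
  pos 0: 10001 XOR 11001 = 01000
  pos 1: 10000 XOR 11001 = 01001
  pos 2: 10010 XOR 11001 = 01011
  pos 3: 10110 XOR 11001 = 01111
  pos 4: 11111 XOR 11001 = 00110
  pos 6: 11000 XOR 11001 = 00001
Remainder (last 4 bits) = 1000. This is the CRC / FCS.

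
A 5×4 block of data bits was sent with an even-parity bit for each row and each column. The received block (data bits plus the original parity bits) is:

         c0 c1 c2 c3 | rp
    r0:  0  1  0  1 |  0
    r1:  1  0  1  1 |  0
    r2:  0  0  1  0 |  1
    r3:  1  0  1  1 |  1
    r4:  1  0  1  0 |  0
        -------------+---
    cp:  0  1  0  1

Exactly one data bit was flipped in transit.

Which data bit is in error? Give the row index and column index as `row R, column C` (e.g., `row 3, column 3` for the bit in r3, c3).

row 1, column 0

Recompute each row's even parity and compare to rp:
  r0: data parity 0, sent rp 0 → ok
  r1: data parity 1, sent rp 0 → mismatch
  r2: data parity 1, sent rp 1 → ok
  r3: data parity 1, sent rp 1 → ok
  r4: data parity 0, sent rp 0 → ok
Recompute each column's even parity and compare to cp:
  c0: data parity 1, sent cp 0 → mismatch
  c1: data parity 1, sent cp 1 → ok
  c2: data parity 0, sent cp 0 → ok
  c3: data parity 1, sent cp 1 → ok
Exactly one row (r1) and one column (c0) fail → the flipped bit is at their intersection.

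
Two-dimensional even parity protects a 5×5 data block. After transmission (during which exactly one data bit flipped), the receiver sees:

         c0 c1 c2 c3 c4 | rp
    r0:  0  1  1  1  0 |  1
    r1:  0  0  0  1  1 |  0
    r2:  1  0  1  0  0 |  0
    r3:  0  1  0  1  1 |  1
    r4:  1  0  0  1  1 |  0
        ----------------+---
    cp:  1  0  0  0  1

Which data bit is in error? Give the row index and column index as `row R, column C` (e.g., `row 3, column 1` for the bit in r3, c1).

row 4, column 0

Recompute each row's even parity and compare to rp:
  r0: data parity 1, sent rp 1 → ok
  r1: data parity 0, sent rp 0 → ok
  r2: data parity 0, sent rp 0 → ok
  r3: data parity 1, sent rp 1 → ok
  r4: data parity 1, sent rp 0 → mismatch
Recompute each column's even parity and compare to cp:
  c0: data parity 0, sent cp 1 → mismatch
  c1: data parity 0, sent cp 0 → ok
  c2: data parity 0, sent cp 0 → ok
  c3: data parity 0, sent cp 0 → ok
  c4: data parity 1, sent cp 1 → ok
Exactly one row (r4) and one column (c0) fail → the flipped bit is at their intersection.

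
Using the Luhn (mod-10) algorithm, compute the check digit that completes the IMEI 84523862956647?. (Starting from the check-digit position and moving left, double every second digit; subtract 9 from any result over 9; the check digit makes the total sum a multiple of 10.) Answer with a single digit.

Partial digits right→left: 7 4 6 6 5 9 2 6 8 3 2 5 4 8
Double every second digit counting from the check-digit position (so the 1st, 3rd, 5th, ... of the partial from the right).
  doubled (with −9 where >9): 5 3 1 4 7 4 8 → sum 32
  kept as-is: 4 6 9 6 3 5 8 → sum 41
Total = 32 + 41 = 73.
Check digit = (10 − (73 mod 10)) mod 10 = 7.

7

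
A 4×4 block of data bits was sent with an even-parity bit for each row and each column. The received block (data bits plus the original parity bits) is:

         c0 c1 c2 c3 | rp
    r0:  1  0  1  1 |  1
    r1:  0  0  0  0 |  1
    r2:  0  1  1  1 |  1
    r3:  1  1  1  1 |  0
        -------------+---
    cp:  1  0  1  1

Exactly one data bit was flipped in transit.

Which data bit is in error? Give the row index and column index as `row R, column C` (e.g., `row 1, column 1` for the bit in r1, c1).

row 1, column 0

Recompute each row's even parity and compare to rp:
  r0: data parity 1, sent rp 1 → ok
  r1: data parity 0, sent rp 1 → mismatch
  r2: data parity 1, sent rp 1 → ok
  r3: data parity 0, sent rp 0 → ok
Recompute each column's even parity and compare to cp:
  c0: data parity 0, sent cp 1 → mismatch
  c1: data parity 0, sent cp 0 → ok
  c2: data parity 1, sent cp 1 → ok
  c3: data parity 1, sent cp 1 → ok
Exactly one row (r1) and one column (c0) fail → the flipped bit is at their intersection.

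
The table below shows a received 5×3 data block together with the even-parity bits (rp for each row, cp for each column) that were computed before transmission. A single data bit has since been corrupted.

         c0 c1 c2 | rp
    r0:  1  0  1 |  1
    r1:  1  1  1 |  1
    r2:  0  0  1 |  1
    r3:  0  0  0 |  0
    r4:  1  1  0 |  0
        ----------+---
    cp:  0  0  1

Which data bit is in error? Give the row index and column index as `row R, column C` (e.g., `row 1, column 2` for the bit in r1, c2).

Recompute each row's even parity and compare to rp:
  r0: data parity 0, sent rp 1 → mismatch
  r1: data parity 1, sent rp 1 → ok
  r2: data parity 1, sent rp 1 → ok
  r3: data parity 0, sent rp 0 → ok
  r4: data parity 0, sent rp 0 → ok
Recompute each column's even parity and compare to cp:
  c0: data parity 1, sent cp 0 → mismatch
  c1: data parity 0, sent cp 0 → ok
  c2: data parity 1, sent cp 1 → ok
Exactly one row (r0) and one column (c0) fail → the flipped bit is at their intersection.

row 0, column 0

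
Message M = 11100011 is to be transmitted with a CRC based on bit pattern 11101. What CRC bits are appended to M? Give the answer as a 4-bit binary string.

Append 4 zeros: 111000110000. Divide by 11101 (XOR where the leading bit is 1):
  pos 0: 11100 XOR 11101 = 00001
  pos 4: 10110 XOR 11101 = 01011
  pos 5: 10110 XOR 11101 = 01011
  pos 6: 10110 XOR 11101 = 01011
  pos 7: 10110 XOR 11101 = 01011
Remainder (last 4 bits) = 1011. This is the CRC / FCS.

1011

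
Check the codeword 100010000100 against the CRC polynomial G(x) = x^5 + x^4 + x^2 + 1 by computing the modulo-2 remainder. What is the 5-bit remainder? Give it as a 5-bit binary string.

Modulo-2 division of 100010000100 by 110101:
  pos 0: 100010 XOR 110101 = 010111
  pos 1: 101110 XOR 110101 = 011011
  pos 2: 110110 XOR 110101 = 000011
  pos 6: 110100 XOR 110101 = 000001
Remainder = 00001 (nonzero — an error is detected).

00001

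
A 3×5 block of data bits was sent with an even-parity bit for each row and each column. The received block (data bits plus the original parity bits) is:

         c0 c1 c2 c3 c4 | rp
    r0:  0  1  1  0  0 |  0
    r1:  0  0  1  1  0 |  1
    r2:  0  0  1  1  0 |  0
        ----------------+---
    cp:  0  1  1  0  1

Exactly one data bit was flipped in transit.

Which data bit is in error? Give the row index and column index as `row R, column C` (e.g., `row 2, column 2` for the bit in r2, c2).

Recompute each row's even parity and compare to rp:
  r0: data parity 0, sent rp 0 → ok
  r1: data parity 0, sent rp 1 → mismatch
  r2: data parity 0, sent rp 0 → ok
Recompute each column's even parity and compare to cp:
  c0: data parity 0, sent cp 0 → ok
  c1: data parity 1, sent cp 1 → ok
  c2: data parity 1, sent cp 1 → ok
  c3: data parity 0, sent cp 0 → ok
  c4: data parity 0, sent cp 1 → mismatch
Exactly one row (r1) and one column (c4) fail → the flipped bit is at their intersection.

row 1, column 4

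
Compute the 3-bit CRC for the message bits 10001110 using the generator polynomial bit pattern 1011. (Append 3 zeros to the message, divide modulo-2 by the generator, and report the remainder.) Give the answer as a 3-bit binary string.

Append 3 zeros: 10001110000. Divide by 1011 (XOR where the leading bit is 1):
  pos 0: 1000 XOR 1011 = 0011
  pos 2: 1111 XOR 1011 = 0100
  pos 3: 1001 XOR 1011 = 0010
  pos 5: 1000 XOR 1011 = 0011
  pos 7: 1100 XOR 1011 = 0111
Remainder (last 3 bits) = 111. This is the CRC / FCS.

111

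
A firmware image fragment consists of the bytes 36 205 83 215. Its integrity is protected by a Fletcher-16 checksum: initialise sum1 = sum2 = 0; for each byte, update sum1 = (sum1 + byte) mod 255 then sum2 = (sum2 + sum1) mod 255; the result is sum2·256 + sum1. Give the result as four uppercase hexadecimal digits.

781D

Running sums (mod 255):
  after byte 0 (36): sum1=36, sum2=36
  after byte 1 (205): sum1=241, sum2=22
  after byte 2 (83): sum1=69, sum2=91
  after byte 3 (215): sum1=29, sum2=120
Checksum = sum2·256 + sum1 = 120·256 + 29 = 30749 = 0x781D.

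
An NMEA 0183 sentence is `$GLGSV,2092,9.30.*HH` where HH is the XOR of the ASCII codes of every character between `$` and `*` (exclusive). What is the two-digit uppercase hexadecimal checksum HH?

7A

XOR the ASCII codes of the payload characters:
  'G' = 0x47 → acc = 0x47
  'L' = 0x4C → acc = 0x0B
  'G' = 0x47 → acc = 0x4C
  'S' = 0x53 → acc = 0x1F
  'V' = 0x56 → acc = 0x49
  ',' = 0x2C → acc = 0x65
  '2' = 0x32 → acc = 0x57
  '0' = 0x30 → acc = 0x67
  '9' = 0x39 → acc = 0x5E
  '2' = 0x32 → acc = 0x6C
  ',' = 0x2C → acc = 0x40
  '9' = 0x39 → acc = 0x79
  '.' = 0x2E → acc = 0x57
  '3' = 0x33 → acc = 0x64
  '0' = 0x30 → acc = 0x54
  '.' = 0x2E → acc = 0x7A
Checksum = 0x7A.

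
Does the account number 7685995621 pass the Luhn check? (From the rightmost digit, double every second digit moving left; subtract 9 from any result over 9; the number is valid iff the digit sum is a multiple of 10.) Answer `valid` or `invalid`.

From the right, keep odd positions and double even positions (subtract 9 from any doubled value over 9):
  doubled (positions 2,4,...): 4 1 9 7 5 → sum 26
  kept (positions 1,3,...): 1 6 9 5 6 → sum 27
Total = 53.
53 mod 10 = 3, so the number is invalid.

invalid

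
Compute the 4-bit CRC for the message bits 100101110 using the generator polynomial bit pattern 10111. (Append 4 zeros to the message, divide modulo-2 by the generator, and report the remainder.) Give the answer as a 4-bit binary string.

Append 4 zeros: 1001011100000. Divide by 10111 (XOR where the leading bit is 1):
  pos 0: 10010 XOR 10111 = 00101
  pos 2: 10111 XOR 10111 = 00000
  pos 7: 10000 XOR 10111 = 00111
Remainder (last 4 bits) = 1110. This is the CRC / FCS.

1110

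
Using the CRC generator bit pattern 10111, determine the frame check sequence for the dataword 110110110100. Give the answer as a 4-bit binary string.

Append 4 zeros: 1101101101000000. Divide by 10111 (XOR where the leading bit is 1):
  pos 0: 11011 XOR 10111 = 01100
  pos 1: 11000 XOR 10111 = 01111
  pos 2: 11111 XOR 10111 = 01000
  pos 3: 10001 XOR 10111 = 00110
  pos 5: 11001 XOR 10111 = 01110
  pos 6: 11100 XOR 10111 = 01011
  pos 7: 10110 XOR 10111 = 00001
  pos 11: 10000 XOR 10111 = 00111
Remainder (last 4 bits) = 0111. This is the CRC / FCS.

0111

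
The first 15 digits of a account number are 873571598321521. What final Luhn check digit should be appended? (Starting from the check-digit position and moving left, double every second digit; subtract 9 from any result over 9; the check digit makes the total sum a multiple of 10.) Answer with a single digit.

Partial digits right→left: 1 2 5 1 2 3 8 9 5 1 7 5 3 7 8
Double every second digit counting from the check-digit position (so the 1st, 3rd, 5th, ... of the partial from the right).
  doubled (with −9 where >9): 2 1 4 7 1 5 6 7 → sum 33
  kept as-is: 2 1 3 9 1 5 7 → sum 28
Total = 33 + 28 = 61.
Check digit = (10 − (61 mod 10)) mod 10 = 9.

9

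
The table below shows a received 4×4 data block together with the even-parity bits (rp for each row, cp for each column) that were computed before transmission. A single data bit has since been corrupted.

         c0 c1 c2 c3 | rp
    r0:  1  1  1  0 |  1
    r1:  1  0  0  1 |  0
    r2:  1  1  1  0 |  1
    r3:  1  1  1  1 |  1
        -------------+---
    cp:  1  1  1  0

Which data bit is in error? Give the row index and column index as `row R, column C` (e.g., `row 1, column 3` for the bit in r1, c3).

row 3, column 0

Recompute each row's even parity and compare to rp:
  r0: data parity 1, sent rp 1 → ok
  r1: data parity 0, sent rp 0 → ok
  r2: data parity 1, sent rp 1 → ok
  r3: data parity 0, sent rp 1 → mismatch
Recompute each column's even parity and compare to cp:
  c0: data parity 0, sent cp 1 → mismatch
  c1: data parity 1, sent cp 1 → ok
  c2: data parity 1, sent cp 1 → ok
  c3: data parity 0, sent cp 0 → ok
Exactly one row (r3) and one column (c0) fail → the flipped bit is at their intersection.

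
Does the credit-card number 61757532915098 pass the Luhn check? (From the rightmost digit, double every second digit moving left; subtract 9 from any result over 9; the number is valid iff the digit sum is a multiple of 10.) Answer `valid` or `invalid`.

From the right, keep odd positions and double even positions (subtract 9 from any doubled value over 9):
  doubled (positions 2,4,...): 9 1 9 6 5 5 3 → sum 38
  kept (positions 1,3,...): 8 0 1 2 5 5 1 → sum 22
Total = 60.
60 mod 10 = 0, so the number is valid.

valid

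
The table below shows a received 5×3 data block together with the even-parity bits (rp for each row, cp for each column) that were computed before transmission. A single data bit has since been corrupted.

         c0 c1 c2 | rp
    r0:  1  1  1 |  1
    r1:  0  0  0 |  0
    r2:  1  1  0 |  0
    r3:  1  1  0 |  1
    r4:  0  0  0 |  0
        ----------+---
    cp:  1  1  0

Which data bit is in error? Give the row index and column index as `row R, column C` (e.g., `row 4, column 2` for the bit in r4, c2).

Recompute each row's even parity and compare to rp:
  r0: data parity 1, sent rp 1 → ok
  r1: data parity 0, sent rp 0 → ok
  r2: data parity 0, sent rp 0 → ok
  r3: data parity 0, sent rp 1 → mismatch
  r4: data parity 0, sent rp 0 → ok
Recompute each column's even parity and compare to cp:
  c0: data parity 1, sent cp 1 → ok
  c1: data parity 1, sent cp 1 → ok
  c2: data parity 1, sent cp 0 → mismatch
Exactly one row (r3) and one column (c2) fail → the flipped bit is at their intersection.

row 3, column 2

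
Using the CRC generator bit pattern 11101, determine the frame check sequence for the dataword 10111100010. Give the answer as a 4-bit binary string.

Append 4 zeros: 101111000100000. Divide by 11101 (XOR where the leading bit is 1):
  pos 0: 10111 XOR 11101 = 01010
  pos 1: 10101 XOR 11101 = 01000
  pos 2: 10000 XOR 11101 = 01101
  pos 3: 11010 XOR 11101 = 00111
  pos 5: 11101 XOR 11101 = 00000
Remainder (last 4 bits) = 0000. This is the CRC / FCS.

0000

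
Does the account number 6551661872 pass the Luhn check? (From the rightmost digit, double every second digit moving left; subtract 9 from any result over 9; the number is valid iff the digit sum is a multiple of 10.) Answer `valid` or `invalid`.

invalid

From the right, keep odd positions and double even positions (subtract 9 from any doubled value over 9):
  doubled (positions 2,4,...): 5 2 3 1 3 → sum 14
  kept (positions 1,3,...): 2 8 6 1 5 → sum 22
Total = 36.
36 mod 10 = 6, so the number is invalid.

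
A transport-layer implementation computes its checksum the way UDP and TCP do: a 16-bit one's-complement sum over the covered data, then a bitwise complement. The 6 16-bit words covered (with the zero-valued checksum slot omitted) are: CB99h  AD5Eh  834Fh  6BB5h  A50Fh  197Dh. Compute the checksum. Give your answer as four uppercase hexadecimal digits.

D975

One's-complement addition (fold any carry out of bit 15 back into bit 0):
  0xCB99 + 0xAD5E = 0x178F7 → wrap carry → 0x78F8
  0x78F8 + 0x834F = 0x0FC47
  0xFC47 + 0x6BB5 = 0x167FC → wrap carry → 0x67FD
  0x67FD + 0xA50F = 0x10D0C → wrap carry → 0x0D0D
  0x0D0D + 0x197D = 0x0268A
One's-complement sum = 0x268A.
Checksum = ~0x268A & 0xFFFF = 0xD975.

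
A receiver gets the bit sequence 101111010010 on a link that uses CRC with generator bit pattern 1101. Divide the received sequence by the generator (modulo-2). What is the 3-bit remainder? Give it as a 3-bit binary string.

011

Modulo-2 division of 101111010010 by 1101:
  pos 0: 1011 XOR 1101 = 0110
  pos 1: 1101 XOR 1101 = 0000
  pos 5: 1010 XOR 1101 = 0111
  pos 6: 1110 XOR 1101 = 0011
  pos 8: 1110 XOR 1101 = 0011
Remainder = 011 (nonzero — an error is detected).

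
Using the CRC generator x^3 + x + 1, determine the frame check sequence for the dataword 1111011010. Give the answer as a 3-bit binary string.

100

Append 3 zeros: 1111011010000. Divide by 1011 (XOR where the leading bit is 1):
  pos 0: 1111 XOR 1011 = 0100
  pos 1: 1000 XOR 1011 = 0011
  pos 3: 1111 XOR 1011 = 0100
  pos 4: 1000 XOR 1011 = 0011
  pos 6: 1110 XOR 1011 = 0101
  pos 7: 1010 XOR 1011 = 0001
Remainder (last 3 bits) = 100. This is the CRC / FCS.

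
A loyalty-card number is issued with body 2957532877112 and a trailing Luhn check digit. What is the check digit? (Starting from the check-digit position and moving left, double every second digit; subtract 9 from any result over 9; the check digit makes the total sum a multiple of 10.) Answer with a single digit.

Partial digits right→left: 2 1 1 7 7 8 2 3 5 7 5 9 2
Double every second digit counting from the check-digit position (so the 1st, 3rd, 5th, ... of the partial from the right).
  doubled (with −9 where >9): 4 2 5 4 1 1 4 → sum 21
  kept as-is: 1 7 8 3 7 9 → sum 35
Total = 21 + 35 = 56.
Check digit = (10 − (56 mod 10)) mod 10 = 4.

4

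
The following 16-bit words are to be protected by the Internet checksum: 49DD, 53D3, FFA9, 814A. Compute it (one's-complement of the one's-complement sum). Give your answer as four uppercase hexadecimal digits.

E15A

One's-complement addition (fold any carry out of bit 15 back into bit 0):
  0x49DD + 0x53D3 = 0x09DB0
  0x9DB0 + 0xFFA9 = 0x19D59 → wrap carry → 0x9D5A
  0x9D5A + 0x814A = 0x11EA4 → wrap carry → 0x1EA5
One's-complement sum = 0x1EA5.
Checksum = ~0x1EA5 & 0xFFFF = 0xE15A.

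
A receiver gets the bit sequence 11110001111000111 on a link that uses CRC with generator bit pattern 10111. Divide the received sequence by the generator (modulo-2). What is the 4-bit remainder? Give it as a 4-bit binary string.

0111

Modulo-2 division of 11110001111000111 by 10111:
  pos 0: 11110 XOR 10111 = 01001
  pos 1: 10010 XOR 10111 = 00101
  pos 3: 10101 XOR 10111 = 00010
  pos 6: 10111 XOR 10111 = 00000
Remainder = 0111 (nonzero — an error is detected).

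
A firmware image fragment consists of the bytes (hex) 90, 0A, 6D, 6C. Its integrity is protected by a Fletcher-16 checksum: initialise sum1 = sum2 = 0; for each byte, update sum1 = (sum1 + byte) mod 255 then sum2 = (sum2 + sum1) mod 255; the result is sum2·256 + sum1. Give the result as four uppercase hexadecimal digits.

Running sums (mod 255):
  after byte 0 (90): sum1=144, sum2=144
  after byte 1 (0A): sum1=154, sum2=43
  after byte 2 (6D): sum1=8, sum2=51
  after byte 3 (6C): sum1=116, sum2=167
Checksum = sum2·256 + sum1 = 167·256 + 116 = 42868 = 0xA774.

A774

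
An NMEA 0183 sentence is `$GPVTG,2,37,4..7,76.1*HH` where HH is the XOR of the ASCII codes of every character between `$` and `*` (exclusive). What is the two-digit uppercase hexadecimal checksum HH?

79

XOR the ASCII codes of the payload characters:
  'G' = 0x47 → acc = 0x47
  'P' = 0x50 → acc = 0x17
  'V' = 0x56 → acc = 0x41
  'T' = 0x54 → acc = 0x15
  'G' = 0x47 → acc = 0x52
  ',' = 0x2C → acc = 0x7E
  '2' = 0x32 → acc = 0x4C
  ',' = 0x2C → acc = 0x60
  '3' = 0x33 → acc = 0x53
  '7' = 0x37 → acc = 0x64
  ',' = 0x2C → acc = 0x48
  '4' = 0x34 → acc = 0x7C
  '.' = 0x2E → acc = 0x52
  '.' = 0x2E → acc = 0x7C
  '7' = 0x37 → acc = 0x4B
  ',' = 0x2C → acc = 0x67
  '7' = 0x37 → acc = 0x50
  '6' = 0x36 → acc = 0x66
  '.' = 0x2E → acc = 0x48
  '1' = 0x31 → acc = 0x79
Checksum = 0x79.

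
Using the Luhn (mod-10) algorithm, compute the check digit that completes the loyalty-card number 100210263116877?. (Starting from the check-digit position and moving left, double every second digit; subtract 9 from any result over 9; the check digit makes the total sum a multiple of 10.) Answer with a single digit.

0

Partial digits right→left: 7 7 8 6 1 1 3 6 2 0 1 2 0 0 1
Double every second digit counting from the check-digit position (so the 1st, 3rd, 5th, ... of the partial from the right).
  doubled (with −9 where >9): 5 7 2 6 4 2 0 2 → sum 28
  kept as-is: 7 6 1 6 0 2 0 → sum 22
Total = 28 + 22 = 50.
Check digit = (10 − (50 mod 10)) mod 10 = 0.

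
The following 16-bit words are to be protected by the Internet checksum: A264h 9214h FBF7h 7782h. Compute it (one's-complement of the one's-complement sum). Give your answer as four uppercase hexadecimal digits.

One's-complement addition (fold any carry out of bit 15 back into bit 0):
  0xA264 + 0x9214 = 0x13478 → wrap carry → 0x3479
  0x3479 + 0xFBF7 = 0x13070 → wrap carry → 0x3071
  0x3071 + 0x7782 = 0x0A7F3
One's-complement sum = 0xA7F3.
Checksum = ~0xA7F3 & 0xFFFF = 0x580C.

580C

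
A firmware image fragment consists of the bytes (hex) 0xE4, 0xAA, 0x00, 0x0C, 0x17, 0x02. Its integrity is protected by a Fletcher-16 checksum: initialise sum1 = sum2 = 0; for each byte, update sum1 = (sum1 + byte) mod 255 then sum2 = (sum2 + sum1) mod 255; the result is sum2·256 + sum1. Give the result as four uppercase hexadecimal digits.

07B4

Running sums (mod 255):
  after byte 0 (0xE4): sum1=228, sum2=228
  after byte 1 (0xAA): sum1=143, sum2=116
  after byte 2 (0x00): sum1=143, sum2=4
  after byte 3 (0x0C): sum1=155, sum2=159
  after byte 4 (0x17): sum1=178, sum2=82
  after byte 5 (0x02): sum1=180, sum2=7
Checksum = sum2·256 + sum1 = 7·256 + 180 = 1972 = 0x07B4.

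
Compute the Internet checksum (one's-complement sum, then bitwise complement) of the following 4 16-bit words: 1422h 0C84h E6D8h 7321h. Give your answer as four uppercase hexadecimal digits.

One's-complement addition (fold any carry out of bit 15 back into bit 0):
  0x1422 + 0x0C84 = 0x020A6
  0x20A6 + 0xE6D8 = 0x1077E → wrap carry → 0x077F
  0x077F + 0x7321 = 0x07AA0
One's-complement sum = 0x7AA0.
Checksum = ~0x7AA0 & 0xFFFF = 0x855F.

855F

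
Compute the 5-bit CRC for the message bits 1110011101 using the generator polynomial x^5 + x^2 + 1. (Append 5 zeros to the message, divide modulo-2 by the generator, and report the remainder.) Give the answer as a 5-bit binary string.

Append 5 zeros: 111001110100000. Divide by 100101 (XOR where the leading bit is 1):
  pos 0: 111001 XOR 100101 = 011100
  pos 1: 111001 XOR 100101 = 011100
  pos 2: 111001 XOR 100101 = 011100
  pos 3: 111000 XOR 100101 = 011101
  pos 4: 111011 XOR 100101 = 011110
  pos 5: 111100 XOR 100101 = 011001
  pos 6: 110010 XOR 100101 = 010111
  pos 7: 101110 XOR 100101 = 001011
  pos 9: 101100 XOR 100101 = 001001
Remainder (last 5 bits) = 01001. This is the CRC / FCS.

01001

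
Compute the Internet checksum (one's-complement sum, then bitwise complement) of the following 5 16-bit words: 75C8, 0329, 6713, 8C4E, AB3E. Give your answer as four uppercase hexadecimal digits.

E86D

One's-complement addition (fold any carry out of bit 15 back into bit 0):
  0x75C8 + 0x0329 = 0x078F1
  0x78F1 + 0x6713 = 0x0E004
  0xE004 + 0x8C4E = 0x16C52 → wrap carry → 0x6C53
  0x6C53 + 0xAB3E = 0x11791 → wrap carry → 0x1792
One's-complement sum = 0x1792.
Checksum = ~0x1792 & 0xFFFF = 0xE86D.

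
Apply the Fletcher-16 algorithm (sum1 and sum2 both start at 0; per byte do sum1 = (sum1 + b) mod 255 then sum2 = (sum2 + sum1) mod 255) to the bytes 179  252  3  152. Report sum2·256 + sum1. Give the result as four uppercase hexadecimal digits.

Running sums (mod 255):
  after byte 0 (179): sum1=179, sum2=179
  after byte 1 (252): sum1=176, sum2=100
  after byte 2 (3): sum1=179, sum2=24
  after byte 3 (152): sum1=76, sum2=100
Checksum = sum2·256 + sum1 = 100·256 + 76 = 25676 = 0x644C.

644C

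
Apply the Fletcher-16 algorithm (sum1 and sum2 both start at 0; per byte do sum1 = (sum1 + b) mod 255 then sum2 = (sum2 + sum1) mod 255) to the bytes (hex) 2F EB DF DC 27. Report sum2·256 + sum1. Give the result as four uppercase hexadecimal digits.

1CFE

Running sums (mod 255):
  after byte 0 (2F): sum1=47, sum2=47
  after byte 1 (EB): sum1=27, sum2=74
  after byte 2 (DF): sum1=250, sum2=69
  after byte 3 (DC): sum1=215, sum2=29
  after byte 4 (27): sum1=254, sum2=28
Checksum = sum2·256 + sum1 = 28·256 + 254 = 7422 = 0x1CFE.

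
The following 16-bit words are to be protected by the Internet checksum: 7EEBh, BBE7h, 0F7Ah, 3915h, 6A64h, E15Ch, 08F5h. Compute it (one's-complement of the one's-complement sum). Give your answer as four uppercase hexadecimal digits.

One's-complement addition (fold any carry out of bit 15 back into bit 0):
  0x7EEB + 0xBBE7 = 0x13AD2 → wrap carry → 0x3AD3
  0x3AD3 + 0x0F7A = 0x04A4D
  0x4A4D + 0x3915 = 0x08362
  0x8362 + 0x6A64 = 0x0EDC6
  0xEDC6 + 0xE15C = 0x1CF22 → wrap carry → 0xCF23
  0xCF23 + 0x08F5 = 0x0D818
One's-complement sum = 0xD818.
Checksum = ~0xD818 & 0xFFFF = 0x27E7.

27E7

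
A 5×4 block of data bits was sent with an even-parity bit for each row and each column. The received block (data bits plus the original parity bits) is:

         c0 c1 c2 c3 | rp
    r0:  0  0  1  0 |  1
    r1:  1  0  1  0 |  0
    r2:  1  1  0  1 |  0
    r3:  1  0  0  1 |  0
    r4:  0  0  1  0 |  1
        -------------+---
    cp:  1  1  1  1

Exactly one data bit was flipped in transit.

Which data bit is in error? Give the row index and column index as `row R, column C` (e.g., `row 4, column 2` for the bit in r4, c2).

row 2, column 3

Recompute each row's even parity and compare to rp:
  r0: data parity 1, sent rp 1 → ok
  r1: data parity 0, sent rp 0 → ok
  r2: data parity 1, sent rp 0 → mismatch
  r3: data parity 0, sent rp 0 → ok
  r4: data parity 1, sent rp 1 → ok
Recompute each column's even parity and compare to cp:
  c0: data parity 1, sent cp 1 → ok
  c1: data parity 1, sent cp 1 → ok
  c2: data parity 1, sent cp 1 → ok
  c3: data parity 0, sent cp 1 → mismatch
Exactly one row (r2) and one column (c3) fail → the flipped bit is at their intersection.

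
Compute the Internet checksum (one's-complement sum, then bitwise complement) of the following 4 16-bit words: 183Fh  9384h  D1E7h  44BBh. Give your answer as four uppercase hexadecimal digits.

One's-complement addition (fold any carry out of bit 15 back into bit 0):
  0x183F + 0x9384 = 0x0ABC3
  0xABC3 + 0xD1E7 = 0x17DAA → wrap carry → 0x7DAB
  0x7DAB + 0x44BB = 0x0C266
One's-complement sum = 0xC266.
Checksum = ~0xC266 & 0xFFFF = 0x3D99.

3D99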